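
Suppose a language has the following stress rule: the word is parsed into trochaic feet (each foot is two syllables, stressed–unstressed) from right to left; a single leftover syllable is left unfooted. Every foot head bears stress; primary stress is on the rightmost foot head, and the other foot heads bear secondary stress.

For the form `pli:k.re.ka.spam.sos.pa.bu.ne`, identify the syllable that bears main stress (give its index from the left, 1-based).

7

Parse right to left into trochaic (ˈσσ) feet: (ˈpli:k.re) (ˈka.spam) (ˈsos.pa) (ˈbu.ne).
Foot heads (stressed positions): 1, 3, 5, 7.
End Rule Rightmost: primary stress on the rightmost head = syllable 7.
Primary stress: syllable 7 → pli:k.re.ka.spam.sos.pa.ˈbu.ne.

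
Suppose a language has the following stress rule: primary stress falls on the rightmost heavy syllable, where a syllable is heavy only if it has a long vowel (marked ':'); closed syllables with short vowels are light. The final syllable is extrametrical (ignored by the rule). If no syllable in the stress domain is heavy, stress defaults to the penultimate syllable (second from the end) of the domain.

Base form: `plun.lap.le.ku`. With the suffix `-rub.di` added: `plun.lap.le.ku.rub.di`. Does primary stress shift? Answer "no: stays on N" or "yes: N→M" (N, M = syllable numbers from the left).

yes: 2→4

Base `plun.lap.le.ku` (4 syllables):
  The final syllable (4, ku) is extrametrical; the stress domain is syllables 1–3.
  Weights: 1 plun L, 2 lap L, 3 le L.
  No heavy syllable in the domain; default to the penultimate syllable (second from the end) of the domain = syllable 2.
  → primary stress on syllable 2.
Suffixed `plun.lap.le.ku.rub.di` (6 syllables):
  The final syllable (6, di) is extrametrical; the stress domain is syllables 1–5.
  Weights: 1 plun L, 2 lap L, 3 le L, 4 ku L, 5 rub L.
  No heavy syllable in the domain; default to the penultimate syllable (second from the end) of the domain = syllable 4.
  → primary stress on syllable 4.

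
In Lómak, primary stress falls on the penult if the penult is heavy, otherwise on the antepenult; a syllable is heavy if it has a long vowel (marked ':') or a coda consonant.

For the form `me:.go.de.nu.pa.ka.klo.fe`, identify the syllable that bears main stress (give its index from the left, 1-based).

6

Weights: 6 ka L, 7 klo L, 8 fe L.
The penult (syllable 7, klo) is light, so stress falls on the antepenult (syllable 6, ka).
Primary stress: syllable 6 → me:.go.de.nu.pa.ˈka.klo.fe.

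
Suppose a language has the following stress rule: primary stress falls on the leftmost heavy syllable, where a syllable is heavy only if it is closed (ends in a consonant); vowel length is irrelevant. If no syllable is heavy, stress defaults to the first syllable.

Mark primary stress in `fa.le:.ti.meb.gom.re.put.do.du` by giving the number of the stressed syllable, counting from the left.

4

Weights: 1 fa L, 2 le: L, 3 ti L, 4 meb H, 5 gom H, 6 re L, 7 put H, 8 do L, 9 du L.
Heavy syllables in the domain: 4, 5, 7. The leftmost is syllable 4 (meb).
Primary stress: syllable 4 → fa.le:.ti.ˈmeb.gom.re.put.do.du.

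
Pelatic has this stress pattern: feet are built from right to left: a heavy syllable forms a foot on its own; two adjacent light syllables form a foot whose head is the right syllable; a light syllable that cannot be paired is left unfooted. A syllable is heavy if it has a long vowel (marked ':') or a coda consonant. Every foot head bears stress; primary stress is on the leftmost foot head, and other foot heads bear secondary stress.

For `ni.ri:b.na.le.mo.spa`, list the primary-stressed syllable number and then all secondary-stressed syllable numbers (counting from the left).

primary 2, secondary 4, 6

Weights: 1 ni L, 2 ri:b H, 3 na L, 4 le L, 5 mo L, 6 spa L.
Parse right to left (heavy = foot alone; LL = one foot; stranded L unfooted): ni (ˈri:b) (na.ˈle) (mo.ˈspa).
Foot heads: 2, 4, 6.
Primary stress on the leftmost head = syllable 2.
Secondary stress on 4, 6: ni.ˈri:b.na.ˌle.mo.ˌspa.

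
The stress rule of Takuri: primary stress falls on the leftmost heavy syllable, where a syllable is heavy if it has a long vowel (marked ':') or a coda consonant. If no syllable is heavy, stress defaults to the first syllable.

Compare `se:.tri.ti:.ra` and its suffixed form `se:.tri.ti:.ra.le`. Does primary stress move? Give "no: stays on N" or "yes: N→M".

Base `se:.tri.ti:.ra` (4 syllables):
  Weights: 1 se: H, 2 tri L, 3 ti: H, 4 ra L.
  Heavy syllables in the domain: 1, 3. The leftmost is syllable 1 (se:).
  → primary stress on syllable 1.
Suffixed `se:.tri.ti:.ra.le` (5 syllables):
  Weights: 1 se: H, 2 tri L, 3 ti: H, 4 ra L, 5 le L.
  Heavy syllables in the domain: 1, 3. The leftmost is syllable 1 (se:).
  → primary stress on syllable 1.

no: stays on 1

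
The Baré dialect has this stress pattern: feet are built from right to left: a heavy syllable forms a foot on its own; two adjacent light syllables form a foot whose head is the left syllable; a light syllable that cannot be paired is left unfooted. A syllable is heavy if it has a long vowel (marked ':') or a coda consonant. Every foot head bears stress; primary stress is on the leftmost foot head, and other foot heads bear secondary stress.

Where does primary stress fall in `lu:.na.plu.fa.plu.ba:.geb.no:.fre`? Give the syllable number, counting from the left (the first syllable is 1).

1

Weights: 1 lu: H, 2 na L, 3 plu L, 4 fa L, 5 plu L, 6 ba: H, 7 geb H, 8 no: H, 9 fre L.
Parse right to left (heavy = foot alone; LL = one foot; stranded L unfooted): (ˈlu:) (ˈna.plu) (ˈfa.plu) (ˈba:) (ˈgeb) (ˈno:) fre.
Foot heads: 1, 2, 4, 6, 7, 8.
Primary stress on the leftmost head = syllable 1.
Primary stress: syllable 1 → ˈlu:.na.plu.fa.plu.ba:.geb.no:.fre.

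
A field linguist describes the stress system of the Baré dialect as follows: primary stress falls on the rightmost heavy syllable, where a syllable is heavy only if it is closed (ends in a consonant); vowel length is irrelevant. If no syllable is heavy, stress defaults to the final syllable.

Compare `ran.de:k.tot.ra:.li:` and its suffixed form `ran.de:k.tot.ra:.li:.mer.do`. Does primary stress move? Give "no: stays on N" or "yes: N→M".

yes: 3→6

Base `ran.de:k.tot.ra:.li:` (5 syllables):
  Weights: 1 ran H, 2 de:k H, 3 tot H, 4 ra: L, 5 li: L.
  Heavy syllables in the domain: 1, 2, 3. The rightmost is syllable 3 (tot).
  → primary stress on syllable 3.
Suffixed `ran.de:k.tot.ra:.li:.mer.do` (7 syllables):
  Weights: 1 ran H, 2 de:k H, 3 tot H, 4 ra: L, 5 li: L, 6 mer H, 7 do L.
  Heavy syllables in the domain: 1, 2, 3, 6. The rightmost is syllable 6 (mer).
  → primary stress on syllable 6.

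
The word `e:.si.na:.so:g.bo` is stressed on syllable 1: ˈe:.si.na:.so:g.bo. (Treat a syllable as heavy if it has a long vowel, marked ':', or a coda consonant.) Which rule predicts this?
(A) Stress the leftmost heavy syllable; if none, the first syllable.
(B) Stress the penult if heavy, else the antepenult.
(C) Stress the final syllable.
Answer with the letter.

Rule A → syllable 1 ✓.
Rule B → syllable 4 (observed: 1).
Rule C → syllable 5 (observed: 1).

A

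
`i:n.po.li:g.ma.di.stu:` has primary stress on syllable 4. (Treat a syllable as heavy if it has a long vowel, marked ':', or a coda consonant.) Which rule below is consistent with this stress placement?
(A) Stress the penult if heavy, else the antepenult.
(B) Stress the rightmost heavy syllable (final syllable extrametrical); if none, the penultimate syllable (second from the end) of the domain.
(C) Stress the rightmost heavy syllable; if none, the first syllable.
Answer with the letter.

A

Rule A → syllable 4 ✓.
Rule B → syllable 3 (observed: 4).
Rule C → syllable 6 (observed: 4).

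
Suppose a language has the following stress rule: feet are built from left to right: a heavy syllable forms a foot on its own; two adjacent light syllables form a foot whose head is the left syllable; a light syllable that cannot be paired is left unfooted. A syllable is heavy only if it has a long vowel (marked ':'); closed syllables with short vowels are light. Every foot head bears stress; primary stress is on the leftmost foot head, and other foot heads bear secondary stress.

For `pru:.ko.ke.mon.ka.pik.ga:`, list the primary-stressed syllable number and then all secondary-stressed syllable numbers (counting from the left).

Weights: 1 pru: H, 2 ko L, 3 ke L, 4 mon L, 5 ka L, 6 pik L, 7 ga: H.
Parse left to right (heavy = foot alone; LL = one foot; stranded L unfooted): (ˈpru:) (ˈko.ke) (ˈmon.ka) pik (ˈga:).
Foot heads: 1, 2, 4, 7.
Primary stress on the leftmost head = syllable 1.
Secondary stress on 2, 4, 7: ˈpru:.ˌko.ke.ˌmon.ka.pik.ˌga:.

primary 1, secondary 2, 4, 7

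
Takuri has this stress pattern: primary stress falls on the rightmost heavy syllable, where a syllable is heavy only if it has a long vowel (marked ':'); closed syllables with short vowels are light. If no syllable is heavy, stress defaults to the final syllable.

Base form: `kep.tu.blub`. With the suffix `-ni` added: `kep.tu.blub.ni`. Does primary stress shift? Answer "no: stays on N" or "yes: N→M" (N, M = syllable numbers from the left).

yes: 3→4

Base `kep.tu.blub` (3 syllables):
  Weights: 1 kep L, 2 tu L, 3 blub L.
  No heavy syllable in the domain; default to the final syllable = syllable 3.
  → primary stress on syllable 3.
Suffixed `kep.tu.blub.ni` (4 syllables):
  Weights: 1 kep L, 2 tu L, 3 blub L, 4 ni L.
  No heavy syllable in the domain; default to the final syllable = syllable 4.
  → primary stress on syllable 4.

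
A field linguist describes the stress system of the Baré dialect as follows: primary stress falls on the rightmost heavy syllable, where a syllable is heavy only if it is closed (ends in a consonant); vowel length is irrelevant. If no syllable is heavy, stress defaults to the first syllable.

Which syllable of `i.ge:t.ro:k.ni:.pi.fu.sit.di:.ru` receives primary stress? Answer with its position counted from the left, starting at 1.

Weights: 1 i L, 2 ge:t H, 3 ro:k H, 4 ni: L, 5 pi L, 6 fu L, 7 sit H, 8 di: L, 9 ru L.
Heavy syllables in the domain: 2, 3, 7. The rightmost is syllable 7 (sit).
Primary stress: syllable 7 → i.ge:t.ro:k.ni:.pi.fu.ˈsit.di:.ru.

7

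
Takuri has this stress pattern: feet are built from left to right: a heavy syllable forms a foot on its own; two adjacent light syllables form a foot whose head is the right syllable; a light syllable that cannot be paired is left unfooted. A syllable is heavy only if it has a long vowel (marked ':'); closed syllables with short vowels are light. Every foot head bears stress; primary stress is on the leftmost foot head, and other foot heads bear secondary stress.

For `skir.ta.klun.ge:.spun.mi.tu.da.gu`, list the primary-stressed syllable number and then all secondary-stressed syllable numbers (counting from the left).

Weights: 1 skir L, 2 ta L, 3 klun L, 4 ge: H, 5 spun L, 6 mi L, 7 tu L, 8 da L, 9 gu L.
Parse left to right (heavy = foot alone; LL = one foot; stranded L unfooted): (skir.ˈta) klun (ˈge:) (spun.ˈmi) (tu.ˈda) gu.
Foot heads: 2, 4, 6, 8.
Primary stress on the leftmost head = syllable 2.
Secondary stress on 4, 6, 8: skir.ˈta.klun.ˌge:.spun.ˌmi.tu.ˌda.gu.

primary 2, secondary 4, 6, 8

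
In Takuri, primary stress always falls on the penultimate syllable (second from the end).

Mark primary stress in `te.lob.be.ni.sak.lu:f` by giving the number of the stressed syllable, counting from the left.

The word has 6 syllables; the penultimate syllable (second from the end) is syllable 5 (sak).
Primary stress: syllable 5 → te.lob.be.ni.ˈsak.lu:f.

5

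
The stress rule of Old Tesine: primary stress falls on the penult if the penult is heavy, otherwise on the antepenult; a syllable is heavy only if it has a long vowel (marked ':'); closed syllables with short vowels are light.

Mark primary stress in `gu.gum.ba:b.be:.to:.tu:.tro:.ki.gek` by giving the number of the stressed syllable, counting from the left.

Weights: 7 tro: H, 8 ki L, 9 gek L.
The penult (syllable 8, ki) is light, so stress falls on the antepenult (syllable 7, tro:).
Primary stress: syllable 7 → gu.gum.ba:b.be:.to:.tu:.ˈtro:.ki.gek.

7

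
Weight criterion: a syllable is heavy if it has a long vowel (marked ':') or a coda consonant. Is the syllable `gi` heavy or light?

light

`gi`: short vowel, open (no coda). Short vowel, open → light.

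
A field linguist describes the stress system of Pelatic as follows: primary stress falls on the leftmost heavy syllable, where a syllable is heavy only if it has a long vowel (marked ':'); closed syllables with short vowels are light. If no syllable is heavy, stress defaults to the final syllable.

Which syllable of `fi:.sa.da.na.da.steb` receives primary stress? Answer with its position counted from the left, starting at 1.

Weights: 1 fi: H, 2 sa L, 3 da L, 4 na L, 5 da L, 6 steb L.
Heavy syllables in the domain: 1. The leftmost is syllable 1 (fi:).
Primary stress: syllable 1 → ˈfi:.sa.da.na.da.steb.

1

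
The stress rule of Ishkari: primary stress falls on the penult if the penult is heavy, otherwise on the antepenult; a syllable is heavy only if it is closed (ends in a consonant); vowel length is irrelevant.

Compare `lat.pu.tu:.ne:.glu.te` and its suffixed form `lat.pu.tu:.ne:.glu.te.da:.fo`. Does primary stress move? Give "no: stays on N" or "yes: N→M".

yes: 4→6

Base `lat.pu.tu:.ne:.glu.te` (6 syllables):
  Weights: 4 ne: L, 5 glu L, 6 te L.
  The penult (syllable 5, glu) is light, so stress falls on the antepenult (syllable 4, ne:).
  → primary stress on syllable 4.
Suffixed `lat.pu.tu:.ne:.glu.te.da:.fo` (8 syllables):
  Weights: 6 te L, 7 da: L, 8 fo L.
  The penult (syllable 7, da:) is light, so stress falls on the antepenult (syllable 6, te).
  → primary stress on syllable 6.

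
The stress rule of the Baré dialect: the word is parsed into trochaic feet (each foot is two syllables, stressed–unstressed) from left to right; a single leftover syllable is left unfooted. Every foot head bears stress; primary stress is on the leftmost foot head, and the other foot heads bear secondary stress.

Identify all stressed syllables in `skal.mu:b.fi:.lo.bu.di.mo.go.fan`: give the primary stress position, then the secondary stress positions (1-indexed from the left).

Parse left to right into trochaic (ˈσσ) feet: (ˈskal.mu:b) (ˈfi:.lo) (ˈbu.di) (ˈmo.go) fan. Syllable 9 is left unfooted.
Foot heads (stressed positions): 1, 3, 5, 7.
End Rule Leftmost: primary stress on the leftmost head = syllable 1.
Secondary stress on 3, 5, 7: ˈskal.mu:b.ˌfi:.lo.ˌbu.di.ˌmo.go.fan.

primary 1, secondary 3, 5, 7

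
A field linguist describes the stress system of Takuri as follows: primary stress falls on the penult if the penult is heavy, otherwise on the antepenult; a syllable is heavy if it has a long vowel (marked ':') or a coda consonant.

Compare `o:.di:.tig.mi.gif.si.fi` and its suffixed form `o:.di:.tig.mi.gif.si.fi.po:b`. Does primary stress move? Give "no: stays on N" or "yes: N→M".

yes: 5→6

Base `o:.di:.tig.mi.gif.si.fi` (7 syllables):
  Weights: 5 gif H, 6 si L, 7 fi L.
  The penult (syllable 6, si) is light, so stress falls on the antepenult (syllable 5, gif).
  → primary stress on syllable 5.
Suffixed `o:.di:.tig.mi.gif.si.fi.po:b` (8 syllables):
  Weights: 6 si L, 7 fi L, 8 po:b H.
  The penult (syllable 7, fi) is light, so stress falls on the antepenult (syllable 6, si).
  → primary stress on syllable 6.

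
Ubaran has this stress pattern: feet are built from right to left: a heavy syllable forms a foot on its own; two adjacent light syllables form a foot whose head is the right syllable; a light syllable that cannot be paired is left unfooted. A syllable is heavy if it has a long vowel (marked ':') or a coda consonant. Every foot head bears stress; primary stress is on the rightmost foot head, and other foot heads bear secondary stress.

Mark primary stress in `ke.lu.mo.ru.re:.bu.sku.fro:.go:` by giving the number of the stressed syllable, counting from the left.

Weights: 1 ke L, 2 lu L, 3 mo L, 4 ru L, 5 re: H, 6 bu L, 7 sku L, 8 fro: H, 9 go: H.
Parse right to left (heavy = foot alone; LL = one foot; stranded L unfooted): (ke.ˈlu) (mo.ˈru) (ˈre:) (bu.ˈsku) (ˈfro:) (ˈgo:).
Foot heads: 2, 4, 5, 7, 8, 9.
Primary stress on the rightmost head = syllable 9.
Primary stress: syllable 9 → ke.lu.mo.ru.re:.bu.sku.fro:.ˈgo:.

9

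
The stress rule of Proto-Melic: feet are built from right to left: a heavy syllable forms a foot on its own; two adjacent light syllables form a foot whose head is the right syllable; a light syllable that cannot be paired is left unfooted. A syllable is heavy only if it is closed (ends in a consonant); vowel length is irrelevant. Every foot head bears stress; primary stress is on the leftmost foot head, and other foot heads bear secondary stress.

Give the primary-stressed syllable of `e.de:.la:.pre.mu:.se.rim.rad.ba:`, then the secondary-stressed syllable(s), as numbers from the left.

primary 2, secondary 4, 6, 7, 8

Weights: 1 e L, 2 de: L, 3 la: L, 4 pre L, 5 mu: L, 6 se L, 7 rim H, 8 rad H, 9 ba: L.
Parse right to left (heavy = foot alone; LL = one foot; stranded L unfooted): (e.ˈde:) (la:.ˈpre) (mu:.ˈse) (ˈrim) (ˈrad) ba:.
Foot heads: 2, 4, 6, 7, 8.
Primary stress on the leftmost head = syllable 2.
Secondary stress on 4, 6, 7, 8: e.ˈde:.la:.ˌpre.mu:.ˌse.ˌrim.ˌrad.ba:.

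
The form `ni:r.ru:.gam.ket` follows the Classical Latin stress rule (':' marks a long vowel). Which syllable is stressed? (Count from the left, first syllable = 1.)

3

Classical Latin: stress the penult if heavy (long vowel or closed), else the antepenult.
Weights: 2 ru: H, 3 gam H, 4 ket H.
The penult (syllable 3, gam) is heavy, so it takes stress.
Stress on syllable 3: ni:r.ru:.ˈgam.ket.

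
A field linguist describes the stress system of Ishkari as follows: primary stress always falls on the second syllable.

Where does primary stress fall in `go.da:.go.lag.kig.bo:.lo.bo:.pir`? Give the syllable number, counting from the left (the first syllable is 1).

The word has 9 syllables; the second syllable is syllable 2 (da:).
Primary stress: syllable 2 → go.ˈda:.go.lag.kig.bo:.lo.bo:.pir.

2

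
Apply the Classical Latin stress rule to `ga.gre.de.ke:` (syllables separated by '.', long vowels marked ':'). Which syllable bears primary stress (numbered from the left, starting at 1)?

2

Classical Latin: stress the penult if heavy (long vowel or closed), else the antepenult.
Weights: 2 gre L, 3 de L, 4 ke: H.
The penult (syllable 3, de) is light, so stress falls on the antepenult (syllable 2, gre).
Stress on syllable 2: ga.ˈgre.de.ke:.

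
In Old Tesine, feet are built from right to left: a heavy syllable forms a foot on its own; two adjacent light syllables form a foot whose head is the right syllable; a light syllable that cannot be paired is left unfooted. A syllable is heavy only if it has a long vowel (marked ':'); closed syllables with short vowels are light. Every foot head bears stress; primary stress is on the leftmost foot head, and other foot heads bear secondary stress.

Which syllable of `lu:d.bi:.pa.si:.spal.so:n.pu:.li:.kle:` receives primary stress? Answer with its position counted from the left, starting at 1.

1

Weights: 1 lu:d H, 2 bi: H, 3 pa L, 4 si: H, 5 spal L, 6 so:n H, 7 pu: H, 8 li: H, 9 kle: H.
Parse right to left (heavy = foot alone; LL = one foot; stranded L unfooted): (ˈlu:d) (ˈbi:) pa (ˈsi:) spal (ˈso:n) (ˈpu:) (ˈli:) (ˈkle:).
Foot heads: 1, 2, 4, 6, 7, 8, 9.
Primary stress on the leftmost head = syllable 1.
Primary stress: syllable 1 → ˈlu:d.bi:.pa.si:.spal.so:n.pu:.li:.kle:.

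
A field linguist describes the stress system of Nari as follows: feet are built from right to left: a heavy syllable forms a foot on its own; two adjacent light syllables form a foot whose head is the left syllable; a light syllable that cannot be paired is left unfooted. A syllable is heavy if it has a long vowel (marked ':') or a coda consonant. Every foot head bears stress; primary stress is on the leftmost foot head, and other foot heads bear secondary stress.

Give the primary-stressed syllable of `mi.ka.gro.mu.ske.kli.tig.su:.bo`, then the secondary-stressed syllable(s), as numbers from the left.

primary 1, secondary 3, 5, 7, 8

Weights: 1 mi L, 2 ka L, 3 gro L, 4 mu L, 5 ske L, 6 kli L, 7 tig H, 8 su: H, 9 bo L.
Parse right to left (heavy = foot alone; LL = one foot; stranded L unfooted): (ˈmi.ka) (ˈgro.mu) (ˈske.kli) (ˈtig) (ˈsu:) bo.
Foot heads: 1, 3, 5, 7, 8.
Primary stress on the leftmost head = syllable 1.
Secondary stress on 3, 5, 7, 8: ˈmi.ka.ˌgro.mu.ˌske.kli.ˌtig.ˌsu:.bo.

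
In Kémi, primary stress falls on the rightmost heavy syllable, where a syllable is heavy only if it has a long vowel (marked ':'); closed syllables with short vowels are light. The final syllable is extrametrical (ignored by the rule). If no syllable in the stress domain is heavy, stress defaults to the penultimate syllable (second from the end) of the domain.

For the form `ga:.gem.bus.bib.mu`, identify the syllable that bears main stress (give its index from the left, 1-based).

The final syllable (5, mu) is extrametrical; the stress domain is syllables 1–4.
Weights: 1 ga: H, 2 gem L, 3 bus L, 4 bib L.
Heavy syllables in the domain: 1. The rightmost is syllable 1 (ga:).
Primary stress: syllable 1 → ˈga:.gem.bus.bib.mu.

1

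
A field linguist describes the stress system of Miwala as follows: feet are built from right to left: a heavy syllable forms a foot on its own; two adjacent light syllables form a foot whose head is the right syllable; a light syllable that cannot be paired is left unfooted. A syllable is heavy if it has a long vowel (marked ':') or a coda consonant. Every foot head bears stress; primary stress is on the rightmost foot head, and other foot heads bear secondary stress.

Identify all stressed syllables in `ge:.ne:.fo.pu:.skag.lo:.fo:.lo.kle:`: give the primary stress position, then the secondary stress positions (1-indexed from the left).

Weights: 1 ge: H, 2 ne: H, 3 fo L, 4 pu: H, 5 skag H, 6 lo: H, 7 fo: H, 8 lo L, 9 kle: H.
Parse right to left (heavy = foot alone; LL = one foot; stranded L unfooted): (ˈge:) (ˈne:) fo (ˈpu:) (ˈskag) (ˈlo:) (ˈfo:) lo (ˈkle:).
Foot heads: 1, 2, 4, 5, 6, 7, 9.
Primary stress on the rightmost head = syllable 9.
Secondary stress on 1, 2, 4, 5, 6, 7: ˌge:.ˌne:.fo.ˌpu:.ˌskag.ˌlo:.ˌfo:.lo.ˈkle:.

primary 9, secondary 1, 2, 4, 5, 6, 7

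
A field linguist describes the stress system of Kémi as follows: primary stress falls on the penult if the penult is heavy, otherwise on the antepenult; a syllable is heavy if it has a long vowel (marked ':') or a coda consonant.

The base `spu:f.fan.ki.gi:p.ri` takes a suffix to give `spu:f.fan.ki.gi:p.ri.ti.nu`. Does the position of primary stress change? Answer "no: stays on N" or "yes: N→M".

Base `spu:f.fan.ki.gi:p.ri` (5 syllables):
  Weights: 3 ki L, 4 gi:p H, 5 ri L.
  The penult (syllable 4, gi:p) is heavy, so it takes stress.
  → primary stress on syllable 4.
Suffixed `spu:f.fan.ki.gi:p.ri.ti.nu` (7 syllables):
  Weights: 5 ri L, 6 ti L, 7 nu L.
  The penult (syllable 6, ti) is light, so stress falls on the antepenult (syllable 5, ri).
  → primary stress on syllable 5.

yes: 4→5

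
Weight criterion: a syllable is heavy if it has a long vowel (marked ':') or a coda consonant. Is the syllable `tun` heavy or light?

`tun`: short vowel, closed (coda /n/). Closed → heavy.

heavy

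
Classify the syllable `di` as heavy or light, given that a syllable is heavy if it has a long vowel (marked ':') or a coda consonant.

`di`: short vowel, open (no coda). Short vowel, open → light.

light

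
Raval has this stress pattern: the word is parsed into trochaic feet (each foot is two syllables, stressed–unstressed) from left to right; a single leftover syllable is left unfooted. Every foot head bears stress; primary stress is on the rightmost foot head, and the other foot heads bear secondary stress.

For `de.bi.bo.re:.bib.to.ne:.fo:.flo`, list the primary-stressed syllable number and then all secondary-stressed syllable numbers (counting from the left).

primary 7, secondary 1, 3, 5

Parse left to right into trochaic (ˈσσ) feet: (ˈde.bi) (ˈbo.re:) (ˈbib.to) (ˈne:.fo:) flo. Syllable 9 is left unfooted.
Foot heads (stressed positions): 1, 3, 5, 7.
End Rule Rightmost: primary stress on the rightmost head = syllable 7.
Secondary stress on 1, 3, 5: ˌde.bi.ˌbo.re:.ˌbib.to.ˈne:.fo:.flo.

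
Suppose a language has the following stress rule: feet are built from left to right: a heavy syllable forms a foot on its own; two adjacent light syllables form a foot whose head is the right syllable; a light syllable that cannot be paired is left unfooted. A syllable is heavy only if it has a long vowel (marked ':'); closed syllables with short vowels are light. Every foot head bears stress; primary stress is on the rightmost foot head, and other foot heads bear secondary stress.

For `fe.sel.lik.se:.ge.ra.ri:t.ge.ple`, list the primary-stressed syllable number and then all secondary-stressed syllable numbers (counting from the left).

Weights: 1 fe L, 2 sel L, 3 lik L, 4 se: H, 5 ge L, 6 ra L, 7 ri:t H, 8 ge L, 9 ple L.
Parse left to right (heavy = foot alone; LL = one foot; stranded L unfooted): (fe.ˈsel) lik (ˈse:) (ge.ˈra) (ˈri:t) (ge.ˈple).
Foot heads: 2, 4, 6, 7, 9.
Primary stress on the rightmost head = syllable 9.
Secondary stress on 2, 4, 6, 7: fe.ˌsel.lik.ˌse:.ge.ˌra.ˌri:t.ge.ˈple.

primary 9, secondary 2, 4, 6, 7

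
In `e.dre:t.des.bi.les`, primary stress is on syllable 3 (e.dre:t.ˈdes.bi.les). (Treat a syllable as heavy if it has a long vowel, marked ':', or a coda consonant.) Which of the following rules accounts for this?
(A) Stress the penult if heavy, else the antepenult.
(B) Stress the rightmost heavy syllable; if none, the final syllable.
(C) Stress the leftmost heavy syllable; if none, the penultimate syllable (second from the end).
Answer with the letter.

A

Rule A → syllable 3 ✓.
Rule B → syllable 5 (observed: 3).
Rule C → syllable 2 (observed: 3).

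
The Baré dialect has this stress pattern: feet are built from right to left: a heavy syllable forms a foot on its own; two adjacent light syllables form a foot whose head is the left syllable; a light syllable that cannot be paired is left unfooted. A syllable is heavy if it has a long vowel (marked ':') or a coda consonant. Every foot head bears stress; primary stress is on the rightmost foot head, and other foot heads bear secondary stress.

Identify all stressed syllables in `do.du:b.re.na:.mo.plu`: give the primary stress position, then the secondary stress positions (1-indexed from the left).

primary 5, secondary 2, 4

Weights: 1 do L, 2 du:b H, 3 re L, 4 na: H, 5 mo L, 6 plu L.
Parse right to left (heavy = foot alone; LL = one foot; stranded L unfooted): do (ˈdu:b) re (ˈna:) (ˈmo.plu).
Foot heads: 2, 4, 5.
Primary stress on the rightmost head = syllable 5.
Secondary stress on 2, 4: do.ˌdu:b.re.ˌna:.ˈmo.plu.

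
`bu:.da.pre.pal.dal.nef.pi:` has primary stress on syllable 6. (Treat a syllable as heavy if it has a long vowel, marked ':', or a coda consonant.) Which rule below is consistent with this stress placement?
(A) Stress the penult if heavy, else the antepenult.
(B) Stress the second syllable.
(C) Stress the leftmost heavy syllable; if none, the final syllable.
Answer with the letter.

A

Rule A → syllable 6 ✓.
Rule B → syllable 2 (observed: 6).
Rule C → syllable 1 (observed: 6).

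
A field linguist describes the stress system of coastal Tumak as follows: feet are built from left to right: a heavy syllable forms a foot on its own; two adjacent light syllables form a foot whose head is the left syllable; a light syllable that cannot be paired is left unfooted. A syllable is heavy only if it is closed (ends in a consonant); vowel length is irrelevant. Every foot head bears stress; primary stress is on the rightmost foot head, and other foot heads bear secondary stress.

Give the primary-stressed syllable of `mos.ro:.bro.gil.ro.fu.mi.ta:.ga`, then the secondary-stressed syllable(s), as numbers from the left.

primary 7, secondary 1, 2, 4, 5

Weights: 1 mos H, 2 ro: L, 3 bro L, 4 gil H, 5 ro L, 6 fu L, 7 mi L, 8 ta: L, 9 ga L.
Parse left to right (heavy = foot alone; LL = one foot; stranded L unfooted): (ˈmos) (ˈro:.bro) (ˈgil) (ˈro.fu) (ˈmi.ta:) ga.
Foot heads: 1, 2, 4, 5, 7.
Primary stress on the rightmost head = syllable 7.
Secondary stress on 1, 2, 4, 5: ˌmos.ˌro:.bro.ˌgil.ˌro.fu.ˈmi.ta:.ga.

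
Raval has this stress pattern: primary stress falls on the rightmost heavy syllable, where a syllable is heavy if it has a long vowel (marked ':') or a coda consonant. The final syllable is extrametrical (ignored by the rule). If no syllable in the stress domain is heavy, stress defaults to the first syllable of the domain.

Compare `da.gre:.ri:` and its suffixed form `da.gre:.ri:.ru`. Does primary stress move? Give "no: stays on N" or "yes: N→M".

Base `da.gre:.ri:` (3 syllables):
  The final syllable (3, ri:) is extrametrical; the stress domain is syllables 1–2.
  Weights: 1 da L, 2 gre: H.
  Heavy syllables in the domain: 2. The rightmost is syllable 2 (gre:).
  → primary stress on syllable 2.
Suffixed `da.gre:.ri:.ru` (4 syllables):
  The final syllable (4, ru) is extrametrical; the stress domain is syllables 1–3.
  Weights: 1 da L, 2 gre: H, 3 ri: H.
  Heavy syllables in the domain: 2, 3. The rightmost is syllable 3 (ri:).
  → primary stress on syllable 3.

yes: 2→3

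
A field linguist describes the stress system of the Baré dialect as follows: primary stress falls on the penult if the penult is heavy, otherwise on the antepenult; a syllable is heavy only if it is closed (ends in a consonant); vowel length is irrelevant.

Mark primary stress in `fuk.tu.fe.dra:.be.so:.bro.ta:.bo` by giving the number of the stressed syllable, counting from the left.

7

Weights: 7 bro L, 8 ta: L, 9 bo L.
The penult (syllable 8, ta:) is light, so stress falls on the antepenult (syllable 7, bro).
Primary stress: syllable 7 → fuk.tu.fe.dra:.be.so:.ˈbro.ta:.bo.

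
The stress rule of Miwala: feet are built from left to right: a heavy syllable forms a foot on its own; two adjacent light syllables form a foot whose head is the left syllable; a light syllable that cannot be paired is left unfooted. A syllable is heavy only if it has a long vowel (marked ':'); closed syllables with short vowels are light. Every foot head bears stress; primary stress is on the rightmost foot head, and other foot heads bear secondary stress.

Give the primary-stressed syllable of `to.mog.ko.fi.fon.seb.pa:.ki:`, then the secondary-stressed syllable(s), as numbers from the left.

primary 8, secondary 1, 3, 5, 7

Weights: 1 to L, 2 mog L, 3 ko L, 4 fi L, 5 fon L, 6 seb L, 7 pa: H, 8 ki: H.
Parse left to right (heavy = foot alone; LL = one foot; stranded L unfooted): (ˈto.mog) (ˈko.fi) (ˈfon.seb) (ˈpa:) (ˈki:).
Foot heads: 1, 3, 5, 7, 8.
Primary stress on the rightmost head = syllable 8.
Secondary stress on 1, 3, 5, 7: ˌto.mog.ˌko.fi.ˌfon.seb.ˌpa:.ˈki:.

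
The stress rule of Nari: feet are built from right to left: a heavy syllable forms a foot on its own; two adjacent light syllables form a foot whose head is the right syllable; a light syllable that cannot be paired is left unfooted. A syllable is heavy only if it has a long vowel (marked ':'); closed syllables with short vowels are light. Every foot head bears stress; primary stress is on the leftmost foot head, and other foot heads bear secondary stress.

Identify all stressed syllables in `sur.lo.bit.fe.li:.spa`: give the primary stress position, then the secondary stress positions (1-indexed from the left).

primary 2, secondary 4, 5

Weights: 1 sur L, 2 lo L, 3 bit L, 4 fe L, 5 li: H, 6 spa L.
Parse right to left (heavy = foot alone; LL = one foot; stranded L unfooted): (sur.ˈlo) (bit.ˈfe) (ˈli:) spa.
Foot heads: 2, 4, 5.
Primary stress on the leftmost head = syllable 2.
Secondary stress on 4, 5: sur.ˈlo.bit.ˌfe.ˌli:.spa.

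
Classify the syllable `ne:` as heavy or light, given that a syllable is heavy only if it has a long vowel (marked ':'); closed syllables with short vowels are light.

`ne:`: long vowel, open (no coda). Long vowel → heavy.

heavy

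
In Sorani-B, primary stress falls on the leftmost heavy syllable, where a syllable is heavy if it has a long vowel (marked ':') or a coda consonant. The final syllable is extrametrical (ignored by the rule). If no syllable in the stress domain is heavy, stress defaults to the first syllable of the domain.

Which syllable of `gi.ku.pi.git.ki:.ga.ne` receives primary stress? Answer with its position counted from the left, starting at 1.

4

The final syllable (7, ne) is extrametrical; the stress domain is syllables 1–6.
Weights: 1 gi L, 2 ku L, 3 pi L, 4 git H, 5 ki: H, 6 ga L.
Heavy syllables in the domain: 4, 5. The leftmost is syllable 4 (git).
Primary stress: syllable 4 → gi.ku.pi.ˈgit.ki:.ga.ne.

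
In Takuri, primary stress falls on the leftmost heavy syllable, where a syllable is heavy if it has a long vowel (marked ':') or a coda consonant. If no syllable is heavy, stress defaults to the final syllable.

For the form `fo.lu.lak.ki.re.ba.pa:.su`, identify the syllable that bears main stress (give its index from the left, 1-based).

3

Weights: 1 fo L, 2 lu L, 3 lak H, 4 ki L, 5 re L, 6 ba L, 7 pa: H, 8 su L.
Heavy syllables in the domain: 3, 7. The leftmost is syllable 3 (lak).
Primary stress: syllable 3 → fo.lu.ˈlak.ki.re.ba.pa:.su.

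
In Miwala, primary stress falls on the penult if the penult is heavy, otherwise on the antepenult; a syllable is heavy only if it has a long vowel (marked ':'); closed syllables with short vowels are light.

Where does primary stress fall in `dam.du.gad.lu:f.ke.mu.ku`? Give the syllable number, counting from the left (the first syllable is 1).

5

Weights: 5 ke L, 6 mu L, 7 ku L.
The penult (syllable 6, mu) is light, so stress falls on the antepenult (syllable 5, ke).
Primary stress: syllable 5 → dam.du.gad.lu:f.ˈke.mu.ku.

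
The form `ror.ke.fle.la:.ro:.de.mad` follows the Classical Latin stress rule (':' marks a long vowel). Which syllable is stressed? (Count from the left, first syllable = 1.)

5

Classical Latin: stress the penult if heavy (long vowel or closed), else the antepenult.
Weights: 5 ro: H, 6 de L, 7 mad H.
The penult (syllable 6, de) is light, so stress falls on the antepenult (syllable 5, ro:).
Stress on syllable 5: ror.ke.fle.la:.ˈro:.de.mad.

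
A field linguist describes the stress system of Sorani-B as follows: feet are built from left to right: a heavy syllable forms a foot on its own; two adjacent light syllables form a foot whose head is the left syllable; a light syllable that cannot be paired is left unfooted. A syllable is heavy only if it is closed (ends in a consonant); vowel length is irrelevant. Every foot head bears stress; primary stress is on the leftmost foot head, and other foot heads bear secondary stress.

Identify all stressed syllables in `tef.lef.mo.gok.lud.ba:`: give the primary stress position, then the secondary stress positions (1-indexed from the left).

primary 1, secondary 2, 4, 5

Weights: 1 tef H, 2 lef H, 3 mo L, 4 gok H, 5 lud H, 6 ba: L.
Parse left to right (heavy = foot alone; LL = one foot; stranded L unfooted): (ˈtef) (ˈlef) mo (ˈgok) (ˈlud) ba:.
Foot heads: 1, 2, 4, 5.
Primary stress on the leftmost head = syllable 1.
Secondary stress on 2, 4, 5: ˈtef.ˌlef.mo.ˌgok.ˌlud.ba:.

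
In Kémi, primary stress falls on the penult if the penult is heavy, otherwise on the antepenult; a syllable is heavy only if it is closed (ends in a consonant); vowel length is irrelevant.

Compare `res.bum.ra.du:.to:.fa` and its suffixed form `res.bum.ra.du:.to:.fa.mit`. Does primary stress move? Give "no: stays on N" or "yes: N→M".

Base `res.bum.ra.du:.to:.fa` (6 syllables):
  Weights: 4 du: L, 5 to: L, 6 fa L.
  The penult (syllable 5, to:) is light, so stress falls on the antepenult (syllable 4, du:).
  → primary stress on syllable 4.
Suffixed `res.bum.ra.du:.to:.fa.mit` (7 syllables):
  Weights: 5 to: L, 6 fa L, 7 mit H.
  The penult (syllable 6, fa) is light, so stress falls on the antepenult (syllable 5, to:).
  → primary stress on syllable 5.

yes: 4→5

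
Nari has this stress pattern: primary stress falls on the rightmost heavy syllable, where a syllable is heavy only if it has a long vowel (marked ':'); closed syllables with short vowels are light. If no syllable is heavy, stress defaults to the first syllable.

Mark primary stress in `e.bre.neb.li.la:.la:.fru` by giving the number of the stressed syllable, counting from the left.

6

Weights: 1 e L, 2 bre L, 3 neb L, 4 li L, 5 la: H, 6 la: H, 7 fru L.
Heavy syllables in the domain: 5, 6. The rightmost is syllable 6 (la:).
Primary stress: syllable 6 → e.bre.neb.li.la:.ˈla:.fru.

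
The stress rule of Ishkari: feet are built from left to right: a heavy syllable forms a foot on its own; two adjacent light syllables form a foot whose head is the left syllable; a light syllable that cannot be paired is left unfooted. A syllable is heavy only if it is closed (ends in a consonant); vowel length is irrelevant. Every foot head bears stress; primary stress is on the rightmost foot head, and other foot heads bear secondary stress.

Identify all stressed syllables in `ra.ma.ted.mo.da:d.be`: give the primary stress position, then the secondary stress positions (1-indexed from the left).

Weights: 1 ra L, 2 ma L, 3 ted H, 4 mo L, 5 da:d H, 6 be L.
Parse left to right (heavy = foot alone; LL = one foot; stranded L unfooted): (ˈra.ma) (ˈted) mo (ˈda:d) be.
Foot heads: 1, 3, 5.
Primary stress on the rightmost head = syllable 5.
Secondary stress on 1, 3: ˌra.ma.ˌted.mo.ˈda:d.be.

primary 5, secondary 1, 3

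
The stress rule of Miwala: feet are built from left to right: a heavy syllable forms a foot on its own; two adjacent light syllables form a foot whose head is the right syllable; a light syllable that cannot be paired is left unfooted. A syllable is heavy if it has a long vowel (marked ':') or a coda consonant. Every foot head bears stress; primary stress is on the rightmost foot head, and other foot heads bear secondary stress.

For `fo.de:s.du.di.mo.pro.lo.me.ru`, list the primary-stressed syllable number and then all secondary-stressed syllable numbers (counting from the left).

Weights: 1 fo L, 2 de:s H, 3 du L, 4 di L, 5 mo L, 6 pro L, 7 lo L, 8 me L, 9 ru L.
Parse left to right (heavy = foot alone; LL = one foot; stranded L unfooted): fo (ˈde:s) (du.ˈdi) (mo.ˈpro) (lo.ˈme) ru.
Foot heads: 2, 4, 6, 8.
Primary stress on the rightmost head = syllable 8.
Secondary stress on 2, 4, 6: fo.ˌde:s.du.ˌdi.mo.ˌpro.lo.ˈme.ru.

primary 8, secondary 2, 4, 6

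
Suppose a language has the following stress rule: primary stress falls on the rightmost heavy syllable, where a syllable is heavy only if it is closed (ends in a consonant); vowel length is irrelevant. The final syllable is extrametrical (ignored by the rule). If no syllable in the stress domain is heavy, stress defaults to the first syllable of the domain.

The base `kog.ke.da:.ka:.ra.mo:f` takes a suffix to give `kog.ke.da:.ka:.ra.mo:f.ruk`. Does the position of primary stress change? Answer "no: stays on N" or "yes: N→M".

Base `kog.ke.da:.ka:.ra.mo:f` (6 syllables):
  The final syllable (6, mo:f) is extrametrical; the stress domain is syllables 1–5.
  Weights: 1 kog H, 2 ke L, 3 da: L, 4 ka: L, 5 ra L.
  Heavy syllables in the domain: 1. The rightmost is syllable 1 (kog).
  → primary stress on syllable 1.
Suffixed `kog.ke.da:.ka:.ra.mo:f.ruk` (7 syllables):
  The final syllable (7, ruk) is extrametrical; the stress domain is syllables 1–6.
  Weights: 1 kog H, 2 ke L, 3 da: L, 4 ka: L, 5 ra L, 6 mo:f H.
  Heavy syllables in the domain: 1, 6. The rightmost is syllable 6 (mo:f).
  → primary stress on syllable 6.

yes: 1→6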